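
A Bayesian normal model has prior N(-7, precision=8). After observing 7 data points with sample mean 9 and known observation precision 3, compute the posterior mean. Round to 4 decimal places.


Posterior mean = (prior_precision * prior_mean + n * data_precision * data_mean) / (prior_precision + n * data_precision)
Numerator = 8*-7 + 7*3*9 = 133
Denominator = 8 + 7*3 = 29
Posterior mean = 4.5862

4.5862


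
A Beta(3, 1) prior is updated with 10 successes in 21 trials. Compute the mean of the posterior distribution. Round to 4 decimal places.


After update: Beta(13, 12)
Mean = 13 / (13 + 12) = 13 / 25
= 0.52

0.52


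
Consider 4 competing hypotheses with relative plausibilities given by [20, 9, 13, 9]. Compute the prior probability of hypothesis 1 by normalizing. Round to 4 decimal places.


Sum of weights = 20 + 9 + 13 + 9 = 51
Normalized prior for H1 = 20 / 51
= 0.3922

0.3922


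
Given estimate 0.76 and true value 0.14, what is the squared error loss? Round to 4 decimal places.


Squared error = (estimate - true)^2
Difference = 0.62
Loss = 0.62^2 = 0.3844

0.3844


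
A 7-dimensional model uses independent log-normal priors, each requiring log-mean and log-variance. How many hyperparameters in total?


Per parameter: 2 (log-mean and log-variance).
Total = 7 * 2 = 14

14


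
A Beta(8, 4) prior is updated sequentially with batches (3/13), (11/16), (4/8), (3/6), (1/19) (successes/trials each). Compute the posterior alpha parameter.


Sequential conjugate updating is equivalent to a single batch update.
Total successes across all batches = 22
alpha_posterior = alpha_prior + total_successes = 8 + 22
= 30

30


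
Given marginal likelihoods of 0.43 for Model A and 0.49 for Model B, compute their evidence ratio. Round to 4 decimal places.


Ratio = ML(A) / ML(B) = 0.43/0.49
= 0.8776

0.8776


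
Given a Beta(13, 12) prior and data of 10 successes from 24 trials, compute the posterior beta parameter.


Number of failures = 24 - 10 = 14
Posterior beta = 12 + 14 = 26

26


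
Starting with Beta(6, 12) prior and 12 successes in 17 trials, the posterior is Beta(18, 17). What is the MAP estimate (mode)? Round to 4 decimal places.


The mode of Beta(a, b) when a > 1 and b > 1 is (a-1)/(a+b-2)
= (18 - 1) / (18 + 17 - 2)
= 17 / 33
= 0.5152

0.5152


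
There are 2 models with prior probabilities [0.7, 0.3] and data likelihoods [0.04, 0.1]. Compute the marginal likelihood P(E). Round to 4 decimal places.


P(E) = sum over models of P(M_i) * P(E|M_i)
= 0.7*0.04 + 0.3*0.1
= 0.058

0.058


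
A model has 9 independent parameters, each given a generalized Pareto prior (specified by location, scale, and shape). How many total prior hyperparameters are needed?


Each generalized Pareto prior needs 3 hyperparameters (location, scale, and shape).
Total = 3 * 9 = 27

27


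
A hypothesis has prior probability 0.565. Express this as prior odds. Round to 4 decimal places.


Odds = P(H) / P(not H) = 0.565 / 0.435
= 1.2989

1.2989


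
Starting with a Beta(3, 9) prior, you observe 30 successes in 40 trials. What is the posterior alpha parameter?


For a Beta-Binomial conjugate model:
Posterior alpha = prior alpha + number of successes
= 3 + 30 = 33

33


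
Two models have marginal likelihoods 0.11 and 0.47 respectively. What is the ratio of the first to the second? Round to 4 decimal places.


Evidence ratio = 0.11 / 0.47
= 0.234

0.234


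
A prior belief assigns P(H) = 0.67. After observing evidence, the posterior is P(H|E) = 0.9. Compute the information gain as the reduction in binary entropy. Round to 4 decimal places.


H(prior) = -0.67*log2(0.67) - 0.33*log2(0.33)
= 0.9149
H(post) = -0.9*log2(0.9) - 0.1*log2(0.1)
= 0.469
IG = 0.9149 - 0.469 = 0.4459

0.4459


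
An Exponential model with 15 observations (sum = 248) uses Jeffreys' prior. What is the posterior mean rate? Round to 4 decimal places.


Posterior Gamma(15, 248)
E[lambda] = 15/248 = 0.0605

0.0605


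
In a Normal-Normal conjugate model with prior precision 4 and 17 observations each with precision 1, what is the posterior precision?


Posterior precision = prior precision + n * observation precision
= 4 + 17 * 1
= 4 + 17 = 21

21


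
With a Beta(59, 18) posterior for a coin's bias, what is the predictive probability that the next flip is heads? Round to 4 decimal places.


The predictive probability equals the posterior mean.
P(next = heads) = alpha / (alpha + beta)
= 59 / 77 = 0.7662

0.7662


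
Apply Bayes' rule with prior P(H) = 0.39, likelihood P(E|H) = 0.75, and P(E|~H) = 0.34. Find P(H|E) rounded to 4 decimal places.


Step 1: Compute marginal P(E) = P(E|H)P(H) + P(E|~H)P(~H)
= 0.75*0.39 + 0.34*0.61 = 0.4999
Step 2: P(H|E) = P(E|H)P(H)/P(E) = 0.2925/0.4999
= 0.5851

0.5851


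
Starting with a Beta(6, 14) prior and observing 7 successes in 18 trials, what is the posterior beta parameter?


Posterior beta = prior beta + failures
Failures = 18 - 7 = 11
beta_post = 14 + 11 = 25

25


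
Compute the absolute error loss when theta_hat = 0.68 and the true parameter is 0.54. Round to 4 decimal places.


L = |theta_hat - theta_true|
= |0.68 - 0.54| = 0.14

0.14


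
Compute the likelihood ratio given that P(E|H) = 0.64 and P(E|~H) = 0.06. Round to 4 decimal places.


LR = P(E|H) / P(E|~H)
= 0.64 / 0.06 = 10.6667

10.6667


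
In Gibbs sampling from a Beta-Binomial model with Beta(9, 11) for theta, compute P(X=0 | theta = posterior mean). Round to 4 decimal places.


Posterior mean = alpha/(alpha+beta) = 9/20 = 0.45
P(X=0|theta=mean) = 1 - theta = 0.55

0.55


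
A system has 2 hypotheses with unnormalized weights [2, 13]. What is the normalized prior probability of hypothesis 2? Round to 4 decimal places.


The normalized prior is the weight divided by the total.
Total weight = 15
P(H2) = 13 / 15 = 0.8667

0.8667


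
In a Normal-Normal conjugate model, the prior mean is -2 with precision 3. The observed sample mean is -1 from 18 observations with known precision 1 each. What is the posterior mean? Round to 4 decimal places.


Posterior precision = tau0 + n*tau = 3 + 18*1 = 21
Posterior mean = (tau0*mu0 + n*tau*xbar) / posterior_precision
= (3*-2 + 18*1*-1) / 21
= -24 / 21 = -1.1429

-1.1429


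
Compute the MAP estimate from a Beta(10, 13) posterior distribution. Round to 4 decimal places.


MAP = mode of Beta distribution
= (alpha - 1)/(alpha + beta - 2)
= (10-1)/(10+13-2)
= 9/21 = 0.4286

0.4286


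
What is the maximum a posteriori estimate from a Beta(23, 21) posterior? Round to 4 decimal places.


The MAP estimate equals the mode of the distribution.
Mode of Beta(a,b) = (a-1)/(a+b-2)
= 22/42
= 0.5238

0.5238


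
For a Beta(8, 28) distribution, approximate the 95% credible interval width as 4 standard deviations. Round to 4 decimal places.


Variance of Beta(a,b) = ab / ((a+b)^2 * (a+b+1))
= 8*28 / ((36)^2 * 37)
= 0.0047
SD = sqrt(0.0047) = 0.0683
Width = 4 * SD = 0.2734

0.2734


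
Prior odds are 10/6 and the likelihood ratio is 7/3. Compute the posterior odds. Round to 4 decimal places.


Posterior odds = prior odds * likelihood ratio
= (10/6) * (7/3)
= 70 / 18
= 3.8889

3.8889


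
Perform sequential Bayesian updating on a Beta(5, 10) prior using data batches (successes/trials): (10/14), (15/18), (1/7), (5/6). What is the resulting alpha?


Accumulate successes: 31
Posterior alpha = prior alpha + sum of successes
= 5 + 31 = 36

36


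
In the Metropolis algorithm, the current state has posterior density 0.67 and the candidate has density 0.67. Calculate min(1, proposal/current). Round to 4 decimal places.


Ratio = 0.67/0.67 = 1.0
Acceptance probability = min(1, 1.0)
= 1.0

1.0


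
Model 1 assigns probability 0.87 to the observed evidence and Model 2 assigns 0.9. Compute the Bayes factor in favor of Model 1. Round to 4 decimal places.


BF = P(data|M1) / P(data|M2)
= 0.87 / 0.9 = 0.9667

0.9667


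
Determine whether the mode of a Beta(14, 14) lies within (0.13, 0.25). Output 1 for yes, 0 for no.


First find the mode: (a-1)/(a+b-2) = 0.5
Is 0.5 in (0.13, 0.25)? 0

0


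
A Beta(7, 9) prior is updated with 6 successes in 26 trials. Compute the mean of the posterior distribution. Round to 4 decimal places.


After update: Beta(13, 29)
Mean = 13 / (13 + 29) = 13 / 42
= 0.3095

0.3095


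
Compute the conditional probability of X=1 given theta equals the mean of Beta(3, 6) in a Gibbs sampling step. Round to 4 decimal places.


Mean of Beta(3, 6) = 0.3333
P(X=1 | theta=0.3333) = 0.3333

0.3333


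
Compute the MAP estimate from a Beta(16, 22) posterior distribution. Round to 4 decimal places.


MAP = mode of Beta distribution
= (alpha - 1)/(alpha + beta - 2)
= (16-1)/(16+22-2)
= 15/36 = 0.4167

0.4167


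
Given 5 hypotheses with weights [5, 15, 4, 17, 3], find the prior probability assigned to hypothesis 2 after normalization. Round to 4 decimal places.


To normalize, divide each weight by the sum of all weights.
Sum = 44
Prior(H2) = 15/44 = 0.3409

0.3409


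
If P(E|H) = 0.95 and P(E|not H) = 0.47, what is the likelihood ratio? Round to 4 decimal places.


Likelihood ratio = P(E|H) / P(E|not H)
= 0.95 / 0.47
= 2.0213

2.0213


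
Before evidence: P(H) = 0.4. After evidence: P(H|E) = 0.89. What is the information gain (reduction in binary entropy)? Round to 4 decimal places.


Prior entropy = 0.971
Posterior entropy = 0.4999
Information gain = 0.971 - 0.4999 = 0.471

0.471


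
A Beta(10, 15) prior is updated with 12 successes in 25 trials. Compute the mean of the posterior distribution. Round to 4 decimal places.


After update: Beta(22, 28)
Mean = 22 / (22 + 28) = 22 / 50
= 0.44

0.44


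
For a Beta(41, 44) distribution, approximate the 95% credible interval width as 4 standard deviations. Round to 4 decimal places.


Variance of Beta(a,b) = ab / ((a+b)^2 * (a+b+1))
= 41*44 / ((85)^2 * 86)
= 0.0029
SD = sqrt(0.0029) = 0.0539
Width = 4 * SD = 0.2155

0.2155


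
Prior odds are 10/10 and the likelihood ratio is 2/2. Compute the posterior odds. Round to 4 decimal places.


Posterior odds = prior odds * likelihood ratio
= (10/10) * (2/2)
= 20 / 20
= 1.0

1.0


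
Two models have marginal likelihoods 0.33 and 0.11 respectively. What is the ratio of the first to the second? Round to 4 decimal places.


Evidence ratio = 0.33 / 0.11
= 3.0

3.0


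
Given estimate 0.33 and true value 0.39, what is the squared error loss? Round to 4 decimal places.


Squared error = (estimate - true)^2
Difference = -0.06
Loss = -0.06^2 = 0.0036

0.0036


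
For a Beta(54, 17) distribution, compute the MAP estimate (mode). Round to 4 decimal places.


MAP = mode = (a-1)/(a+b-2)
= (54-1)/(54+17-2)
= 53/69 = 0.7681

0.7681


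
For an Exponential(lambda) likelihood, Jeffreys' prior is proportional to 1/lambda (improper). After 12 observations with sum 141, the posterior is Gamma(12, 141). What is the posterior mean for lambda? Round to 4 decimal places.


Posterior = Gamma(n, sum_x) = Gamma(12, 141)
Posterior mean = shape/rate = 12/141
= 0.0851

0.0851


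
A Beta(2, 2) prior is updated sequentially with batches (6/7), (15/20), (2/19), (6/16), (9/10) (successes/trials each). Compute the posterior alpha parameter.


Sequential conjugate updating is equivalent to a single batch update.
Total successes across all batches = 38
alpha_posterior = alpha_prior + total_successes = 2 + 38
= 40

40


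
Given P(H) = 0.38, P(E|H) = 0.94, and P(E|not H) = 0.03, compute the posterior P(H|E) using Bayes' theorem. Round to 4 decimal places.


By Bayes' theorem: P(H|E) = P(E|H)*P(H) / P(E)
P(E) = P(E|H)*P(H) + P(E|not H)*P(not H)
P(E) = 0.94*0.38 + 0.03*0.62 = 0.3758
P(H|E) = 0.94*0.38 / 0.3758 = 0.9505

0.9505


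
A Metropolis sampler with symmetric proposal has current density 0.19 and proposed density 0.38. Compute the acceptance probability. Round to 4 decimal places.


For symmetric proposals, acceptance = min(1, pi(x*)/pi(x))
= min(1, 0.38/0.19)
= min(1, 2.0) = 1.0

1.0


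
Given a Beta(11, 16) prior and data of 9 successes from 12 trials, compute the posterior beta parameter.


Number of failures = 12 - 9 = 3
Posterior beta = 16 + 3 = 19

19


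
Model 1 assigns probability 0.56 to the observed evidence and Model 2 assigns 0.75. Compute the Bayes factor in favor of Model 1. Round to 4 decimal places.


BF = P(data|M1) / P(data|M2)
= 0.56 / 0.75 = 0.7467

0.7467


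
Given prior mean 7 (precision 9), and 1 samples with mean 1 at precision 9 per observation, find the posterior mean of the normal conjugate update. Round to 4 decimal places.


The posterior mean is a precision-weighted average of prior and data.
Post. prec. = 9 + 9 = 18
Post. mean = (63 + 9)/18 = 72/18 = 4.0

4.0


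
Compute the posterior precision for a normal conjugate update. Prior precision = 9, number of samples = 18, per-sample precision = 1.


tau_post = tau_0 + n * tau
= 9 + 18 * 1 = 27

27


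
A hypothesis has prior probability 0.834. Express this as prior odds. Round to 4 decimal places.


Odds = P(H) / P(not H) = 0.834 / 0.166
= 5.0241

5.0241


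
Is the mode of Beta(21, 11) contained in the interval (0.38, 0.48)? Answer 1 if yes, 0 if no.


Mode = (a-1)/(a+b-2) = 20/30 = 0.6667
Interval: (0.38, 0.48)
Contains mode? 0

0


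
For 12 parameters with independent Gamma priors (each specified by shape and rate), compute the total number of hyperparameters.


A Gamma prior has 2 hyperparameters per parameter.
Total = 12 * 2 = 24

24


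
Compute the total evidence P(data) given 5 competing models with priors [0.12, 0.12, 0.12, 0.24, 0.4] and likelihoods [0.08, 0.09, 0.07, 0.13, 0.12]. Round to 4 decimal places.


Marginal likelihood = sum P(model_i) * P(data|model_i)
Model 1: 0.12 * 0.08 = 0.0096
Model 2: 0.12 * 0.09 = 0.0108
Model 3: 0.12 * 0.07 = 0.0084
Model 4: 0.24 * 0.13 = 0.0312
Model 5: 0.4 * 0.12 = 0.048
Total = 0.108

0.108


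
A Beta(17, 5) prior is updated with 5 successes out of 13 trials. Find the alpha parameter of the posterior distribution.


In the Beta-Binomial conjugate update:
alpha_post = alpha_prior + successes
= 17 + 5
= 22

22


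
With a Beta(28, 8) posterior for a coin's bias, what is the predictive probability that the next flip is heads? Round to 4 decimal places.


The predictive probability equals the posterior mean.
P(next = heads) = alpha / (alpha + beta)
= 28 / 36 = 0.7778

0.7778


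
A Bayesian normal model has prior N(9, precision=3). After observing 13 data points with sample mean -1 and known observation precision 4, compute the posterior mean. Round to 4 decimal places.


Posterior mean = (prior_precision * prior_mean + n * data_precision * data_mean) / (prior_precision + n * data_precision)
Numerator = 3*9 + 13*4*-1 = -25
Denominator = 3 + 13*4 = 55
Posterior mean = -0.4545

-0.4545


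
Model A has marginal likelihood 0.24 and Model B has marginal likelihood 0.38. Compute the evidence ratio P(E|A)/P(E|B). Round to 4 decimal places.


Evidence ratio = P(E|A) / P(E|B)
= 0.24 / 0.38
= 0.6316

0.6316


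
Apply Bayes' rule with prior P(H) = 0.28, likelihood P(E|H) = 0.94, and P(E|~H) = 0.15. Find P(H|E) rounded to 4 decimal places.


Step 1: Compute marginal P(E) = P(E|H)P(H) + P(E|~H)P(~H)
= 0.94*0.28 + 0.15*0.72 = 0.3712
Step 2: P(H|E) = P(E|H)P(H)/P(E) = 0.2632/0.3712
= 0.7091

0.7091


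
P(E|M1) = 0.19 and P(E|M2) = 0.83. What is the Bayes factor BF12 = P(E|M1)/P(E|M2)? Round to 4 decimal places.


Bayes factor BF12 = P(E|M1) / P(E|M2)
= 0.19 / 0.83
= 0.2289

0.2289


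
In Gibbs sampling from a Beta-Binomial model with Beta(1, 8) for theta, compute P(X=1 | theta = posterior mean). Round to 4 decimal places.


Posterior mean = alpha/(alpha+beta) = 1/9 = 0.1111
P(X=1|theta=mean) = theta = 0.1111

0.1111


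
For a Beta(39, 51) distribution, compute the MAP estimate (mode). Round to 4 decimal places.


MAP = mode = (a-1)/(a+b-2)
= (39-1)/(39+51-2)
= 38/88 = 0.4318

0.4318


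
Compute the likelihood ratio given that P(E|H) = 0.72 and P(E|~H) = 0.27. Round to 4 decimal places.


LR = P(E|H) / P(E|~H)
= 0.72 / 0.27 = 2.6667

2.6667


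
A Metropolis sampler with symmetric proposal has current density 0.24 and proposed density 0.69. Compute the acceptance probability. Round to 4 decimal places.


For symmetric proposals, acceptance = min(1, pi(x*)/pi(x))
= min(1, 0.69/0.24)
= min(1, 2.875) = 1.0

1.0


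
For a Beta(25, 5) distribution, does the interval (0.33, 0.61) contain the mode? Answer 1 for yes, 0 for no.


Mode of Beta(a,b) = (a-1)/(a+b-2)
= (25-1)/(25+5-2) = 0.8571
Check: 0.33 <= 0.8571 <= 0.61?
Result: 0

0


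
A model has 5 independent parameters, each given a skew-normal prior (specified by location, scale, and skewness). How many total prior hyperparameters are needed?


Each skew-normal prior needs 3 hyperparameters (location, scale, and skewness).
Total = 3 * 5 = 15

15


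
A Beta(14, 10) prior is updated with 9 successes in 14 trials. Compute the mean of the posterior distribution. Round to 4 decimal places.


After update: Beta(23, 15)
Mean = 23 / (23 + 15) = 23 / 38
= 0.6053

0.6053


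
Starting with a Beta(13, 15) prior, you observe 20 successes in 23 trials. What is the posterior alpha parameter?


For a Beta-Binomial conjugate model:
Posterior alpha = prior alpha + number of successes
= 13 + 20 = 33

33


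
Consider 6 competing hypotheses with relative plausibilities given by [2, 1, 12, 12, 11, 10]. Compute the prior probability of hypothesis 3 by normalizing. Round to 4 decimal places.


Sum of weights = 2 + 1 + 12 + 12 + 11 + 10 = 48
Normalized prior for H3 = 12 / 48
= 0.25

0.25


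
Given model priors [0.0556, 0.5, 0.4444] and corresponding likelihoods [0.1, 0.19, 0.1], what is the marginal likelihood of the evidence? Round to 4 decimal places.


P(E) = sum_i P(M_i) P(E|M_i)
= 0.0056 + 0.095 + 0.0444
= 0.145

0.145


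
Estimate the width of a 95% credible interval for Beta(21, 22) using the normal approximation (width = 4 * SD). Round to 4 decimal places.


For Beta(a,b): Var = ab/((a+b)^2(a+b+1))
Var = 0.0057, SD = 0.0754
Approximate 95% CI width = 4 * 0.0754 = 0.3014

0.3014


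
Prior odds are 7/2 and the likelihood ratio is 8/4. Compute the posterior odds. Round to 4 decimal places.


Posterior odds = prior odds * likelihood ratio
= (7/2) * (8/4)
= 56 / 8
= 7.0

7.0


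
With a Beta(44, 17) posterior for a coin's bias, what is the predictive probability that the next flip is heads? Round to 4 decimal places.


The predictive probability equals the posterior mean.
P(next = heads) = alpha / (alpha + beta)
= 44 / 61 = 0.7213

0.7213


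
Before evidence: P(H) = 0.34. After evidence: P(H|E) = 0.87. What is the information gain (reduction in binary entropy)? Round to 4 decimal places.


Prior entropy = 0.9248
Posterior entropy = 0.5574
Information gain = 0.9248 - 0.5574 = 0.3674

0.3674


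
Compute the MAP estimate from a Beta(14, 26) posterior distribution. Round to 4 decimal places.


MAP = mode of Beta distribution
= (alpha - 1)/(alpha + beta - 2)
= (14-1)/(14+26-2)
= 13/38 = 0.3421

0.3421


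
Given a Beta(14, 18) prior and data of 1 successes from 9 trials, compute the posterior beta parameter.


Number of failures = 9 - 1 = 8
Posterior beta = 18 + 8 = 26

26


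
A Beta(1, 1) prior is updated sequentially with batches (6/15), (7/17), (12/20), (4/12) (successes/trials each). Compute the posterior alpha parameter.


Sequential conjugate updating is equivalent to a single batch update.
Total successes across all batches = 29
alpha_posterior = alpha_prior + total_successes = 1 + 29
= 30

30


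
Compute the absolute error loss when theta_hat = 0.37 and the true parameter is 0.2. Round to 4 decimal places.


L = |theta_hat - theta_true|
= |0.37 - 0.2| = 0.17

0.17


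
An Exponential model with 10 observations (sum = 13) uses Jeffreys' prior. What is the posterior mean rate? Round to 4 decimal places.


Posterior Gamma(10, 13)
E[lambda] = 10/13 = 0.7692

0.7692


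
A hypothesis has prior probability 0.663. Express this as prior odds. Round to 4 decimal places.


Odds = P(H) / P(not H) = 0.663 / 0.337
= 1.9674

1.9674


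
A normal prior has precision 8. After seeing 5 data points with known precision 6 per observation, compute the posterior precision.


In the conjugate normal model, precisions add:
tau_posterior = tau_prior + n * tau_data
= 8 + 5*6 = 38

38


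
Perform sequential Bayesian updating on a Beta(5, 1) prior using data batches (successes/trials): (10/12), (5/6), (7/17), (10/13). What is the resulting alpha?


Accumulate successes: 32
Posterior alpha = prior alpha + sum of successes
= 5 + 32 = 37

37


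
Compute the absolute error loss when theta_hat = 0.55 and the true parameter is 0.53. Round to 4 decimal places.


L = |theta_hat - theta_true|
= |0.55 - 0.53| = 0.02

0.02


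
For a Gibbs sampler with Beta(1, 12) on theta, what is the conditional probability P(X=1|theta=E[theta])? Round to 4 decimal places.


E[theta] = 1/(1+12) = 0.0769
P(X=1|theta) = theta = 0.0769

0.0769


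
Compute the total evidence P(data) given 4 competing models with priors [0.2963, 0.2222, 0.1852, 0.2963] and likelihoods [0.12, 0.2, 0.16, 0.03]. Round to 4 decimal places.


Marginal likelihood = sum P(model_i) * P(data|model_i)
Model 1: 0.2963 * 0.12 = 0.0356
Model 2: 0.2222 * 0.2 = 0.0444
Model 3: 0.1852 * 0.16 = 0.0296
Model 4: 0.2963 * 0.03 = 0.0089
Total = 0.1185

0.1185


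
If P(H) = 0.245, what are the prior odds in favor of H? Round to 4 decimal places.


Prior odds = P(H) / (1 - P(H))
= 0.245 / 0.755
= 0.3245

0.3245


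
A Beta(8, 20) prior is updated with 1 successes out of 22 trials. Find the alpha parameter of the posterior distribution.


In the Beta-Binomial conjugate update:
alpha_post = alpha_prior + successes
= 8 + 1
= 9

9


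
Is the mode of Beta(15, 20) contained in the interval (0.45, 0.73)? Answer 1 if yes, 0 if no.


Mode = (a-1)/(a+b-2) = 14/33 = 0.4242
Interval: (0.45, 0.73)
Contains mode? 0

0


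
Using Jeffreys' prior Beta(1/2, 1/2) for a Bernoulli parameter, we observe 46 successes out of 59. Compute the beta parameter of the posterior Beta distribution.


Conjugate update: Beta(0.5 + k, 0.5 + n - k).
k = 46, n - k = 13
Posterior beta = 0.5 + (n - k) = 0.5 + 13 = 13.5

13.5


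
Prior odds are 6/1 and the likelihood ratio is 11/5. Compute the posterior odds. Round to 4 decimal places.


Posterior odds = prior odds * likelihood ratio
= (6/1) * (11/5)
= 66 / 5
= 13.2

13.2


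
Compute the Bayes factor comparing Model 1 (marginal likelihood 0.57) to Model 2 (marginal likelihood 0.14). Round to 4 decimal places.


BF12 = marginal likelihood of M1 / marginal likelihood of M2
= 0.57/0.14
= 4.0714

4.0714


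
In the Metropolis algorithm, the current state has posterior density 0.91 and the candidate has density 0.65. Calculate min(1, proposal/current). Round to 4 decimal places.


Ratio = 0.65/0.91 = 0.7143
Acceptance probability = min(1, 0.7143)
= 0.7143

0.7143


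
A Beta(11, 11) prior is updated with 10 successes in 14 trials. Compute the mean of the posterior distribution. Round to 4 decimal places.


After update: Beta(21, 15)
Mean = 21 / (21 + 15) = 21 / 36
= 0.5833

0.5833


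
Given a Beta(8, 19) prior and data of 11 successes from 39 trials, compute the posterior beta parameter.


Number of failures = 39 - 11 = 28
Posterior beta = 19 + 28 = 47

47


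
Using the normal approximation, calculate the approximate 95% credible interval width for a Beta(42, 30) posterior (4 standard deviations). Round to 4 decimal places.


Var(Beta) = 42*30/(72^2 * 73) = 0.0033
SD = 0.0577
Width ~ 4*SD = 0.2308

0.2308


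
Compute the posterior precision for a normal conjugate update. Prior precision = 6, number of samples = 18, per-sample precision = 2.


tau_post = tau_0 + n * tau
= 6 + 18 * 2 = 42

42


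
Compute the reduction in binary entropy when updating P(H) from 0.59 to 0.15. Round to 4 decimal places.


H_before = -p*log2(p) - (1-p)*log2(1-p) for p=0.59: 0.9765
H_after for p=0.15: 0.6098
Reduction = 0.9765 - 0.6098 = 0.3667

0.3667


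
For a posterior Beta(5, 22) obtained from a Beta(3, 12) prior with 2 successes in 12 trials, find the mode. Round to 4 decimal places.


Mode = (alpha - 1) / (alpha + beta - 2)
= 4 / 25
= 0.16

0.16


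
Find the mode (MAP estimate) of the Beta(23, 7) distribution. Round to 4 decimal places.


For Beta(a,b) with a,b > 1:
Mode = (a-1)/(a+b-2) = (23-1)/(30-2)
= 22/28 = 0.7857

0.7857


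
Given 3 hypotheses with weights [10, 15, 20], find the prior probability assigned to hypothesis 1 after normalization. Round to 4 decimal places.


To normalize, divide each weight by the sum of all weights.
Sum = 45
Prior(H1) = 10/45 = 0.2222

0.2222


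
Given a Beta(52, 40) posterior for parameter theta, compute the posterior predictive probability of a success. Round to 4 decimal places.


For a Beta-Bernoulli model, the predictive probability is the mean:
P(success) = 52/(52+40) = 52/92 = 0.5652

0.5652


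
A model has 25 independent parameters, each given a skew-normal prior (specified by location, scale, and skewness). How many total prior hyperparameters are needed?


Each skew-normal prior needs 3 hyperparameters (location, scale, and skewness).
Total = 3 * 25 = 75

75


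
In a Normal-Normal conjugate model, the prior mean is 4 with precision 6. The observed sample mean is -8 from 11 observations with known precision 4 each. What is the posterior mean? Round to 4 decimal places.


Posterior precision = tau0 + n*tau = 6 + 11*4 = 50
Posterior mean = (tau0*mu0 + n*tau*xbar) / posterior_precision
= (6*4 + 11*4*-8) / 50
= -328 / 50 = -6.56

-6.56


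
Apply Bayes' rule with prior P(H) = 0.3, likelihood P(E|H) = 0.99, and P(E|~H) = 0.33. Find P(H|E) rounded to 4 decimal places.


Step 1: Compute marginal P(E) = P(E|H)P(H) + P(E|~H)P(~H)
= 0.99*0.3 + 0.33*0.7 = 0.528
Step 2: P(H|E) = P(E|H)P(H)/P(E) = 0.297/0.528
= 0.5625

0.5625


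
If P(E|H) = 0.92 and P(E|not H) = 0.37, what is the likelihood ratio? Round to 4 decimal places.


Likelihood ratio = P(E|H) / P(E|not H)
= 0.92 / 0.37
= 2.4865

2.4865


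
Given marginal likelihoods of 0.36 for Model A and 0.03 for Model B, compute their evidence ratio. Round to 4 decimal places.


Ratio = ML(A) / ML(B) = 0.36/0.03
= 12.0

12.0


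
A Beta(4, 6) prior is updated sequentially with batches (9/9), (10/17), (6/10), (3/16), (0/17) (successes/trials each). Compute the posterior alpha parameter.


Sequential conjugate updating is equivalent to a single batch update.
Total successes across all batches = 28
alpha_posterior = alpha_prior + total_successes = 4 + 28
= 32

32


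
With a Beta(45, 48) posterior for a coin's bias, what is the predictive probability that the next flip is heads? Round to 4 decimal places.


The predictive probability equals the posterior mean.
P(next = heads) = alpha / (alpha + beta)
= 45 / 93 = 0.4839

0.4839


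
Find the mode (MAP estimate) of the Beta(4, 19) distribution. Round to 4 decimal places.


For Beta(a,b) with a,b > 1:
Mode = (a-1)/(a+b-2) = (4-1)/(23-2)
= 3/21 = 0.1429

0.1429


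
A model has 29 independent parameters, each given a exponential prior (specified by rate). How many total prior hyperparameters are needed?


Each exponential prior needs 1 hyperparameter (rate).
Total = 1 * 29 = 29

29


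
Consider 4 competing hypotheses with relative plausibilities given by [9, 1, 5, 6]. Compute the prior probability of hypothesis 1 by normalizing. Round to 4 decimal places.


Sum of weights = 9 + 1 + 5 + 6 = 21
Normalized prior for H1 = 9 / 21
= 0.4286

0.4286


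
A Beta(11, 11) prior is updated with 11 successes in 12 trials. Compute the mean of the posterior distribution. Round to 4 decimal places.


After update: Beta(22, 12)
Mean = 22 / (22 + 12) = 22 / 34
= 0.6471

0.6471


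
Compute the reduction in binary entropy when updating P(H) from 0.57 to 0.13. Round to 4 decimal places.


H_before = -p*log2(p) - (1-p)*log2(1-p) for p=0.57: 0.9858
H_after for p=0.13: 0.5574
Reduction = 0.9858 - 0.5574 = 0.4284

0.4284


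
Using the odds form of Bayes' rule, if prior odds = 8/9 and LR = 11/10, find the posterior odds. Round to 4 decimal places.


Bayes' rule in odds form: posterior odds = prior odds * LR
= (8 * 11) / (9 * 10)
= 88/90 = 0.9778

0.9778


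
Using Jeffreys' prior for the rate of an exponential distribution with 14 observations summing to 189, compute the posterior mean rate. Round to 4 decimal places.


Jeffreys' prior leads to posterior Gamma(14, 189).
Mean = 14/189 = 0.0741

0.0741


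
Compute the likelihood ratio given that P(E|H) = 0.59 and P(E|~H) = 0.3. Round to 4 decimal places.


LR = P(E|H) / P(E|~H)
= 0.59 / 0.3 = 1.9667

1.9667


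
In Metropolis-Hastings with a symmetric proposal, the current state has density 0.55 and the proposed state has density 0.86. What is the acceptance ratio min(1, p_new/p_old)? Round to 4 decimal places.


Ratio = p_new / p_old = 0.86 / 0.55 = 1.5636
Acceptance = min(1, 1.5636) = 1.0

1.0


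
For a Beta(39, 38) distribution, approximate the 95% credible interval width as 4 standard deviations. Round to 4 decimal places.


Variance of Beta(a,b) = ab / ((a+b)^2 * (a+b+1))
= 39*38 / ((77)^2 * 78)
= 0.0032
SD = sqrt(0.0032) = 0.0566
Width = 4 * SD = 0.2264

0.2264


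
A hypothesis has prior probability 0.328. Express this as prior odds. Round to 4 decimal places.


Odds = P(H) / P(not H) = 0.328 / 0.672
= 0.4881

0.4881


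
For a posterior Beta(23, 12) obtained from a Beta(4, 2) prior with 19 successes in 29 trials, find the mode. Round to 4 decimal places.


Mode = (alpha - 1) / (alpha + beta - 2)
= 22 / 33
= 0.6667

0.6667


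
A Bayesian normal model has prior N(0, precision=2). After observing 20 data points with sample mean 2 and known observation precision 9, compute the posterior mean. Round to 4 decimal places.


Posterior mean = (prior_precision * prior_mean + n * data_precision * data_mean) / (prior_precision + n * data_precision)
Numerator = 2*0 + 20*9*2 = 360
Denominator = 2 + 20*9 = 182
Posterior mean = 1.978

1.978


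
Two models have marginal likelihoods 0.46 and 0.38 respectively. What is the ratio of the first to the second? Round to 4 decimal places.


Evidence ratio = 0.46 / 0.38
= 1.2105

1.2105


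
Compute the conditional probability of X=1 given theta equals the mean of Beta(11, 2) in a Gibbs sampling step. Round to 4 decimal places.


Mean of Beta(11, 2) = 0.8462
P(X=1 | theta=0.8462) = 0.8462

0.8462


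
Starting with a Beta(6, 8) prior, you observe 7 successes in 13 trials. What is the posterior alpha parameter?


For a Beta-Binomial conjugate model:
Posterior alpha = prior alpha + number of successes
= 6 + 7 = 13

13


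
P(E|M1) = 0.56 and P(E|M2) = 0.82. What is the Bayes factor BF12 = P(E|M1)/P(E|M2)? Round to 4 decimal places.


Bayes factor BF12 = P(E|M1) / P(E|M2)
= 0.56 / 0.82
= 0.6829

0.6829


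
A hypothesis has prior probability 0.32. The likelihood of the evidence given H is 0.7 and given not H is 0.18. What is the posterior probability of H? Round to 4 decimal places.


Using Bayes' theorem:
P(E) = 0.32 * 0.7 + 0.68 * 0.18
P(E) = 0.3464
P(H|E) = (0.32 * 0.7) / 0.3464 = 0.6467

0.6467


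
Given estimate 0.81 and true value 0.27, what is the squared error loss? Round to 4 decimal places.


Squared error = (estimate - true)^2
Difference = 0.54
Loss = 0.54^2 = 0.2916

0.2916


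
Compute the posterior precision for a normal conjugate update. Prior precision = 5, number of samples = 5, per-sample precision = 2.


tau_post = tau_0 + n * tau
= 5 + 5 * 2 = 15

15


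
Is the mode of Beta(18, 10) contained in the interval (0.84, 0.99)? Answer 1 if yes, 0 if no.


Mode = (a-1)/(a+b-2) = 17/26 = 0.6538
Interval: (0.84, 0.99)
Contains mode? 0

0


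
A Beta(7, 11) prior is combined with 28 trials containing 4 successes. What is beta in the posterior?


In conjugate updating:
beta_posterior = beta_prior + (n - k)
= 11 + (28 - 4)
= 11 + 24 = 35

35


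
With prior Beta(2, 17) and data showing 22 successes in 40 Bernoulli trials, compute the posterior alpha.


Conjugate update: alpha_posterior = alpha_prior + k
= 2 + 22 = 24

24


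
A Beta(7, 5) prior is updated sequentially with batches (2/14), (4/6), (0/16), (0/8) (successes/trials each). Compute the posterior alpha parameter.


Sequential conjugate updating is equivalent to a single batch update.
Total successes across all batches = 6
alpha_posterior = alpha_prior + total_successes = 7 + 6
= 13

13


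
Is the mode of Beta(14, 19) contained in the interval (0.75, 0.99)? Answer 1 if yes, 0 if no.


Mode = (a-1)/(a+b-2) = 13/31 = 0.4194
Interval: (0.75, 0.99)
Contains mode? 0

0


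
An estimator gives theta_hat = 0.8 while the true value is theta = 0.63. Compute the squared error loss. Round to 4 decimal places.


The squared error loss is (theta_hat - theta)^2
= (0.8 - 0.63)^2
= (0.17)^2 = 0.0289

0.0289


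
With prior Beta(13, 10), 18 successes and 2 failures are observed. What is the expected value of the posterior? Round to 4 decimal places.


Posterior = Beta(31, 12)
E[theta] = alpha/(alpha+beta)
= 31/43 = 0.7209

0.7209


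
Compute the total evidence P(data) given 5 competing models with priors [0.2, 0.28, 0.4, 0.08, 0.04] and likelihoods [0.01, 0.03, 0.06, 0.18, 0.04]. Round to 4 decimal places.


Marginal likelihood = sum P(model_i) * P(data|model_i)
Model 1: 0.2 * 0.01 = 0.002
Model 2: 0.28 * 0.03 = 0.0084
Model 3: 0.4 * 0.06 = 0.024
Model 4: 0.08 * 0.18 = 0.0144
Model 5: 0.04 * 0.04 = 0.0016
Total = 0.0504

0.0504


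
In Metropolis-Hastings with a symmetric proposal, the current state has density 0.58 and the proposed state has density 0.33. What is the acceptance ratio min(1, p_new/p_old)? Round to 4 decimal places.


Ratio = p_new / p_old = 0.33 / 0.58 = 0.569
Acceptance = min(1, 0.569) = 0.569

0.569


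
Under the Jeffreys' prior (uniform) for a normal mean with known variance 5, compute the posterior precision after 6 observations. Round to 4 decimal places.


Prior precision = 0 (flat prior).
Post. prec. = 0 + n/var = 6/5 = 1.2

1.2


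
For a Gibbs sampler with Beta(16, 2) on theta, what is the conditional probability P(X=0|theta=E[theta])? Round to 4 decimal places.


E[theta] = 16/(16+2) = 0.8889
P(X=0|theta) = 1 - theta = 0.1111

0.1111


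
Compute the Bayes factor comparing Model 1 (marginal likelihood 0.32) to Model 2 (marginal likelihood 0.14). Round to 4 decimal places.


BF12 = marginal likelihood of M1 / marginal likelihood of M2
= 0.32/0.14
= 2.2857

2.2857


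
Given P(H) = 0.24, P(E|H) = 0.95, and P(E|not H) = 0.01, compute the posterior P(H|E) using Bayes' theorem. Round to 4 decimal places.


By Bayes' theorem: P(H|E) = P(E|H)*P(H) / P(E)
P(E) = P(E|H)*P(H) + P(E|not H)*P(not H)
P(E) = 0.95*0.24 + 0.01*0.76 = 0.2356
P(H|E) = 0.95*0.24 / 0.2356 = 0.9677

0.9677


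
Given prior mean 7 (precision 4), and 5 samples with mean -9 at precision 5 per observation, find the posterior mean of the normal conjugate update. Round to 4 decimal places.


The posterior mean is a precision-weighted average of prior and data.
Post. prec. = 4 + 25 = 29
Post. mean = (28 + -225)/29 = -197/29 = -6.7931

-6.7931


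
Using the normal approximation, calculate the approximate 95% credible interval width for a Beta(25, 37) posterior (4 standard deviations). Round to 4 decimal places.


Var(Beta) = 25*37/(62^2 * 63) = 0.0038
SD = 0.0618
Width ~ 4*SD = 0.2472

0.2472


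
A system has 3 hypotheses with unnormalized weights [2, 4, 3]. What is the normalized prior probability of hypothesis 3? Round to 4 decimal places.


The normalized prior is the weight divided by the total.
Total weight = 9
P(H3) = 3 / 9 = 0.3333

0.3333


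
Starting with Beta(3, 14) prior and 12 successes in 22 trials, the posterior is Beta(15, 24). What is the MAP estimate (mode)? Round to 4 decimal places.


The mode of Beta(a, b) when a > 1 and b > 1 is (a-1)/(a+b-2)
= (15 - 1) / (15 + 24 - 2)
= 14 / 37
= 0.3784

0.3784


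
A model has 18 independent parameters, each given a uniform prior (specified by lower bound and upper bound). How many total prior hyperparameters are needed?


Each uniform prior needs 2 hyperparameters (lower bound and upper bound).
Total = 2 * 18 = 36

36


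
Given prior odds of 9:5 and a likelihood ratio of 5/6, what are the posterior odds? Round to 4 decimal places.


Posterior odds = prior odds * LR
Prior odds = 9/5 = 1.8
LR = 5/6 = 0.8333
Posterior odds = 1.8 * 0.8333 = 1.5

1.5


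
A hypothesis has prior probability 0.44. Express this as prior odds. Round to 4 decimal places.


Odds = P(H) / P(not H) = 0.44 / 0.56
= 0.7857

0.7857


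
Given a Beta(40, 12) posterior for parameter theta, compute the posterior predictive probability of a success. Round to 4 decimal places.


For a Beta-Bernoulli model, the predictive probability is the mean:
P(success) = 40/(40+12) = 40/52 = 0.7692

0.7692


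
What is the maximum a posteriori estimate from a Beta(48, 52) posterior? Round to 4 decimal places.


The MAP estimate equals the mode of the distribution.
Mode of Beta(a,b) = (a-1)/(a+b-2)
= 47/98
= 0.4796

0.4796


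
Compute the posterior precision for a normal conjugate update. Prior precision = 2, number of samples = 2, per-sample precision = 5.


tau_post = tau_0 + n * tau
= 2 + 2 * 5 = 12

12


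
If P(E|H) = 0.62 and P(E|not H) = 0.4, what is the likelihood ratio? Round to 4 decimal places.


Likelihood ratio = P(E|H) / P(E|not H)
= 0.62 / 0.4
= 1.55

1.55


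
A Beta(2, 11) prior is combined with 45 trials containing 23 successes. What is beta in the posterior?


In conjugate updating:
beta_posterior = beta_prior + (n - k)
= 11 + (45 - 23)
= 11 + 22 = 33

33


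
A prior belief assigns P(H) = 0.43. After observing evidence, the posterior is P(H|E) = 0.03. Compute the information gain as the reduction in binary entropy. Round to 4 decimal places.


H(prior) = -0.43*log2(0.43) - 0.57*log2(0.57)
= 0.9858
H(post) = -0.03*log2(0.03) - 0.97*log2(0.97)
= 0.1944
IG = 0.9858 - 0.1944 = 0.7914

0.7914


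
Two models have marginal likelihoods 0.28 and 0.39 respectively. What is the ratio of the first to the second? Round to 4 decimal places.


Evidence ratio = 0.28 / 0.39
= 0.7179

0.7179


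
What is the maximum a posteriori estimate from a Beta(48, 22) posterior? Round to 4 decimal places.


The MAP estimate equals the mode of the distribution.
Mode of Beta(a,b) = (a-1)/(a+b-2)
= 47/68
= 0.6912

0.6912


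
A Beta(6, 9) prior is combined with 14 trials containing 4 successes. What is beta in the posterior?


In conjugate updating:
beta_posterior = beta_prior + (n - k)
= 9 + (14 - 4)
= 9 + 10 = 19

19


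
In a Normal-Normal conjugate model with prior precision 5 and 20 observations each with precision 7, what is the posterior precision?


Posterior precision = prior precision + n * observation precision
= 5 + 20 * 7
= 5 + 140 = 145

145


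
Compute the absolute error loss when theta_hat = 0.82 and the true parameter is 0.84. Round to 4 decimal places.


L = |theta_hat - theta_true|
= |0.82 - 0.84| = 0.02

0.02


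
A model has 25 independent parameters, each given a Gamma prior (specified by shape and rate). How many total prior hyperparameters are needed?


Each Gamma prior needs 2 hyperparameters (shape and rate).
Total = 2 * 25 = 50

50
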